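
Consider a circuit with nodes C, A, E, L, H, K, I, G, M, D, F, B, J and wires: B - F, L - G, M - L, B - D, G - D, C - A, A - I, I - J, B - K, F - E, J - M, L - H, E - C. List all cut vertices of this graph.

B, L

Removing B increases the component count from 1 to 2, so B is a cut vertex.
Removing L increases the component count from 1 to 2, so L is a cut vertex.
By contrast removing A leaves 1 component; it is not a cut vertex. No other vertex is a cut vertex either.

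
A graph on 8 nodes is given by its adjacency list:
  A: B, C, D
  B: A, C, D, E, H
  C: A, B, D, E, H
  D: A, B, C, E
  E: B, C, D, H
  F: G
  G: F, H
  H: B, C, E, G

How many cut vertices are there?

Removing G increases the component count from 1 to 2, so G is a cut vertex.
Removing H increases the component count from 1 to 2, so H is a cut vertex.
By contrast removing A leaves 1 component; it is not a cut vertex. No other vertex is a cut vertex either.

2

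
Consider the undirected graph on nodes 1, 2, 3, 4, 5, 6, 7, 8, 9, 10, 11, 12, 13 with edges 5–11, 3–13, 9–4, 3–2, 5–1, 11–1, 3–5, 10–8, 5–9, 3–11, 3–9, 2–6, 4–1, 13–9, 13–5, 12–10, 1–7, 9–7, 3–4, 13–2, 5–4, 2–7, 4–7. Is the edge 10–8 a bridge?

Removing 10–8 leaves no path between 10 and 8: the component count goes from 2 to 3. So it is a bridge.

Yes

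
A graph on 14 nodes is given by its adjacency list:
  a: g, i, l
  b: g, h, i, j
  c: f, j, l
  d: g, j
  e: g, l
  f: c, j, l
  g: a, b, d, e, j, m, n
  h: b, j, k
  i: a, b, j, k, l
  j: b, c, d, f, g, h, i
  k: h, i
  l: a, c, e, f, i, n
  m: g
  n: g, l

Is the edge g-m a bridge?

Yes

Removing g-m leaves no path between g and m: the component count goes from 1 to 2. So it is a bridge.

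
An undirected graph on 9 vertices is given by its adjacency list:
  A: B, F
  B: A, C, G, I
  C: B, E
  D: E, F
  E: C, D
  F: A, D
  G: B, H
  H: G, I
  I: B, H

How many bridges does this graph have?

The edges on the cycle B-G-H-I-B are not bridges since each lies on that cycle.
Every edge lies on some cycle, so there are no bridges.

0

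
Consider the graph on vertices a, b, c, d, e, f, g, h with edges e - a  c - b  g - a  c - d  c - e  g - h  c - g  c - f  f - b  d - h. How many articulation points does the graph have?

1

Removing c increases the component count from 1 to 2, so c is a cut vertex.
By contrast removing f leaves 1 component; it is not a cut vertex. No other vertex is a cut vertex either.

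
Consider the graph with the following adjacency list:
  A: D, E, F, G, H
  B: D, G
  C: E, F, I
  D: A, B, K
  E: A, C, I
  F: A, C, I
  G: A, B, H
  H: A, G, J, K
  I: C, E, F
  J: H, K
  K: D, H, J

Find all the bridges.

none

The edges on the cycle H-J-K-H are not bridges since each lies on that cycle.
Every edge lies on some cycle, so there are no bridges.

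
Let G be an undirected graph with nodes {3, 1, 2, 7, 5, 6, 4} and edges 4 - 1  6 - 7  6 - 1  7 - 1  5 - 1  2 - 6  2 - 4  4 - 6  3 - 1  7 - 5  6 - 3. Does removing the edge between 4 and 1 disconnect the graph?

No

After removing 4 - 1, the path 4-6-1 still connects them, so the edge is not a bridge.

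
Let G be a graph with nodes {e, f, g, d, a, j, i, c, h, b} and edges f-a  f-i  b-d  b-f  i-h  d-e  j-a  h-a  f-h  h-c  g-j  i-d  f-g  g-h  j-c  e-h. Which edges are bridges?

none

The edges on the cycle b-f-i-d-b are not bridges since each lies on that cycle.
Every edge lies on some cycle, so there are no bridges.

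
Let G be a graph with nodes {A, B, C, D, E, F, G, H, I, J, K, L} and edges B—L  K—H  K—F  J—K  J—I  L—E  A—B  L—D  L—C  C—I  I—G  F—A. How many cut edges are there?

4

The edges on the cycle J-K-F-A-B-L-C-I-J are not bridges since each lies on that cycle.
But removing D—L disconnects D from L; removing K—H disconnects K from H; removing E—L disconnects E from L; removing G—I disconnects G from I — these are bridges.
That makes 4 bridges.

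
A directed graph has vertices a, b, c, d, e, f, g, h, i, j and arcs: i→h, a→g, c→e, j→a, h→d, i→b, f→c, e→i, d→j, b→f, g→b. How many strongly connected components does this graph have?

1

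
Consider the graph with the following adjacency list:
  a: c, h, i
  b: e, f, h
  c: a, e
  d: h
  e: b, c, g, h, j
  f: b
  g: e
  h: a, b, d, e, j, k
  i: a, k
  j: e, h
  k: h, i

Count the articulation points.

3

Removing b increases the component count from 1 to 2, so b is a cut vertex.
Removing e increases the component count from 1 to 2, so e is a cut vertex.
Removing h increases the component count from 1 to 2, so h is a cut vertex.
By contrast removing a leaves 1 component; it is not a cut vertex. No other vertex is a cut vertex either.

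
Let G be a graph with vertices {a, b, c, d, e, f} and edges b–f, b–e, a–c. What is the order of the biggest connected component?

3

d is isolated — a component by itself.
Starting from a we can reach a, c. That is one component of size 2.
Starting from b we can reach b, e, f. That is one component of size 3.
The largest has 3 vertices.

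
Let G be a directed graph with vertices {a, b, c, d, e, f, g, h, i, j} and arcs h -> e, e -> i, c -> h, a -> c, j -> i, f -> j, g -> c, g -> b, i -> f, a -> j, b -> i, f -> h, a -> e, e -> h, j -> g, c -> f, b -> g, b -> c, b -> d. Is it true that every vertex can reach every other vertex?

No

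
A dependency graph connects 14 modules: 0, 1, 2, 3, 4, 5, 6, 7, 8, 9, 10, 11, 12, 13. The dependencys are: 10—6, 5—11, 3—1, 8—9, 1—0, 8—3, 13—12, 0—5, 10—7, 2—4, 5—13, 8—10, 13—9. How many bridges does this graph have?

The edges on the cycle 8-3-1-0-5-13-9-8 are not bridges since each lies on that cycle.
But removing 10—7 disconnects 10 from 7; removing 10—6 disconnects 10 from 6; removing 2—4 disconnects 2 from 4; removing 11—5 disconnects 11 from 5 — these are bridges.
In total 6 edges are bridges.

6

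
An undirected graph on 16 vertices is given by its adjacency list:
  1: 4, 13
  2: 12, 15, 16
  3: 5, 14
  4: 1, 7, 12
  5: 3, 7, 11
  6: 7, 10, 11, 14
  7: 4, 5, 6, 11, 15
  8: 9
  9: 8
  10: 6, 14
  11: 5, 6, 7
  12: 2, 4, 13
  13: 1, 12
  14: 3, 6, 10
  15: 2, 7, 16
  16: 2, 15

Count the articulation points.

Removing 7 increases the component count from 2 to 3, so 7 is a cut vertex.
By contrast removing 2 leaves 2 components; it is not a cut vertex. No other vertex is a cut vertex either.

1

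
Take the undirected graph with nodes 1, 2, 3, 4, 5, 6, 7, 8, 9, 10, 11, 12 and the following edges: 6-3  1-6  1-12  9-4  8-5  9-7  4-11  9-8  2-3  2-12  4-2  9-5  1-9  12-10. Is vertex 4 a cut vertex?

Yes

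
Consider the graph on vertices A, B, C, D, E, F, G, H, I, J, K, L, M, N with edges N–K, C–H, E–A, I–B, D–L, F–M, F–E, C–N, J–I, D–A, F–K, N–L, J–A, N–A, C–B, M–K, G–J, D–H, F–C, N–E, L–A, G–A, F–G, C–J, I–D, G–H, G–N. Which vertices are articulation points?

none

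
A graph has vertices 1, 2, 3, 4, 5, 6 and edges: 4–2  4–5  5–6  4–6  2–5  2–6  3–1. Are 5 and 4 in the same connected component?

From 5 we can reach 2, 4, 5, 6, which includes 4.

Yes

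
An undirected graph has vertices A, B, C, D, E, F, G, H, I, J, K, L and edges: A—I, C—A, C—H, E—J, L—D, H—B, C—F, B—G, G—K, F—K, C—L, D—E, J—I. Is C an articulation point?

Yes

Deleting C raises the number of components from 1 to 2, so C is a cut vertex.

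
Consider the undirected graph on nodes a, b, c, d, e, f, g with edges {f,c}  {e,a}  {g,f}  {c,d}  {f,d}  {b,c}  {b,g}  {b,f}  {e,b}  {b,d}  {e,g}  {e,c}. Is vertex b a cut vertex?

Deleting b leaves 1 component (was 1) (its neighbors c, d, e, f, g remain connected to each other), so b is not a cut vertex.

No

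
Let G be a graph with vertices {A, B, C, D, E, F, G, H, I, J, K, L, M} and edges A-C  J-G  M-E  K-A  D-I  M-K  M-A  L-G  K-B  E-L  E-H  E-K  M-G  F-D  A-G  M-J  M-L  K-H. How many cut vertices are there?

Removing A increases the component count from 2 to 3, so A is a cut vertex.
Removing D increases the component count from 2 to 3, so D is a cut vertex.
Removing K increases the component count from 2 to 3, so K is a cut vertex.
By contrast removing L leaves 2 components; it is not a cut vertex. No other vertex is a cut vertex either.

3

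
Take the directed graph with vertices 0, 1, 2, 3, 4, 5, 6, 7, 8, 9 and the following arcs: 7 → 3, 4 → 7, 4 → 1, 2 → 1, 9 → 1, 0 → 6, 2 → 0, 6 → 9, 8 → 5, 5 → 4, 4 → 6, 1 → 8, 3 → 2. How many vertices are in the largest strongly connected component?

{0, 1, 2, 3, 4, 5, 6, 7, 8, 9} are all mutually reachable — one SCC of size 10.
The largest has 10 vertices.

10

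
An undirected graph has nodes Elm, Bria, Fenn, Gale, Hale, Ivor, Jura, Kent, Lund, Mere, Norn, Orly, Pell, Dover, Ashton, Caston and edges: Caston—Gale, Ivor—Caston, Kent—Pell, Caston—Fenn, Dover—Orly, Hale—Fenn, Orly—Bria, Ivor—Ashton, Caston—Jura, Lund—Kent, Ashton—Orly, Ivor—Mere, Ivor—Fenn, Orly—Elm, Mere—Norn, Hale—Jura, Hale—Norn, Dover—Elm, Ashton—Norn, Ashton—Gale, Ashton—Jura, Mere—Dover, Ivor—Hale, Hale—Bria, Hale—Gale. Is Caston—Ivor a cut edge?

No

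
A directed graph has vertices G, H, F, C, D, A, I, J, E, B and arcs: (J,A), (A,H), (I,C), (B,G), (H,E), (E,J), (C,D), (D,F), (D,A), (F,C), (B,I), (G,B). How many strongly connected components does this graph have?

4

{A, E, H, J} are all mutually reachable — one SCC of size 4.
{C, D, F} are all mutually reachable — one SCC of size 3.
{B, G} are all mutually reachable — one SCC of size 2.
{I} is an SCC by itself.
That gives 4 strongly connected components.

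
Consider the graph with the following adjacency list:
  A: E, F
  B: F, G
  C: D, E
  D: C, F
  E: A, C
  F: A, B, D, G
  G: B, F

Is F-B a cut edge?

After removing F-B, the path F-G-B still connects them, so the edge is not a bridge.

No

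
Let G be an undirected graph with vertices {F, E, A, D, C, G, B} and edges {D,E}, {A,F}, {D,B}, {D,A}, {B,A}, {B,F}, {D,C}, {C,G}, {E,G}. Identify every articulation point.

Removing D increases the component count from 1 to 2, so D is a cut vertex.
By contrast removing B leaves 1 component; it is not a cut vertex. No other vertex is a cut vertex either.

D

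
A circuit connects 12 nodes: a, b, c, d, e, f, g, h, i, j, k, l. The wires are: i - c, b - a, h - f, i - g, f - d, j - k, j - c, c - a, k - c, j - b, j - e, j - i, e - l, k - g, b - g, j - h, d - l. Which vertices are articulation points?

Removing j increases the component count from 1 to 2, so j is a cut vertex.
By contrast removing g leaves 1 component; it is not a cut vertex. No other vertex is a cut vertex either.

j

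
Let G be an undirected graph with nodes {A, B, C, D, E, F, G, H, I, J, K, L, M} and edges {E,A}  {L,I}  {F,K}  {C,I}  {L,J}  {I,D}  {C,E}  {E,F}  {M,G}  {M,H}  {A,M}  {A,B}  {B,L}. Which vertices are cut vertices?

Removing A increases the component count from 1 to 2, so A is a cut vertex.
Removing E increases the component count from 1 to 2, so E is a cut vertex.
Removing F increases the component count from 1 to 2, so F is a cut vertex.
Likewise I, L, M are cut vertices.
By contrast removing K leaves 1 component; it is not a cut vertex. No other vertex is a cut vertex either.

A, E, F, I, L, M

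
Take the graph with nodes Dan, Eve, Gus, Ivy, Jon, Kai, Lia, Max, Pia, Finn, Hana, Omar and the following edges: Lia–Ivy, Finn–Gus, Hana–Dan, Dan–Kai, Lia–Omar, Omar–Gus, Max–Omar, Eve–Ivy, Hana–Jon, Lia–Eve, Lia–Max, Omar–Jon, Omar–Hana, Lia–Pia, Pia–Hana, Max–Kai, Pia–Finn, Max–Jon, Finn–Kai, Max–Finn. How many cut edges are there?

0

The edges on the cycle Lia-Eve-Ivy-Lia are not bridges since each lies on that cycle.
Every edge lies on some cycle, so there are no bridges.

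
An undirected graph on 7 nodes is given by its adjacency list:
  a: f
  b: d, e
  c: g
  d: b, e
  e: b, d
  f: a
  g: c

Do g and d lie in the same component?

No

The component containing g is {c, g}, and d is not in it.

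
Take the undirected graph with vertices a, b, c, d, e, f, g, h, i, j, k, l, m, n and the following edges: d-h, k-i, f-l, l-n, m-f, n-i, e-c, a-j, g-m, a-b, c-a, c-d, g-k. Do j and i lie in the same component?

No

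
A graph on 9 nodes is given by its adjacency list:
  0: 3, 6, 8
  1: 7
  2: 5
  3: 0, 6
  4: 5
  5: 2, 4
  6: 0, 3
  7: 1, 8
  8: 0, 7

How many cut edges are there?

5

The edges on the cycle 3-0-6-3 are not bridges since each lies on that cycle.
But removing 8-7 disconnects 8 from 7; removing 7-1 disconnects 7 from 1; removing 2-5 disconnects 2 from 5; removing 4-5 disconnects 4 from 5 — these are bridges.
In total 5 edges are bridges.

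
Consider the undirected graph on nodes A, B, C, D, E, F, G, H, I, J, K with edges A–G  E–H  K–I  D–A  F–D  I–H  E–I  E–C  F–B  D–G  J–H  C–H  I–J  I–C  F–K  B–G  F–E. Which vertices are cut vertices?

Removing F increases the component count from 1 to 2, so F is a cut vertex.
By contrast removing K leaves 1 component; it is not a cut vertex. No other vertex is a cut vertex either.

F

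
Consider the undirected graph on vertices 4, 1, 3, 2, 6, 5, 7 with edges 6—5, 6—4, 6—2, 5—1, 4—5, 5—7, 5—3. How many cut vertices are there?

2

Removing 5 increases the component count from 1 to 4, so 5 is a cut vertex.
Removing 6 increases the component count from 1 to 2, so 6 is a cut vertex.
By contrast removing 4 leaves 1 component; it is not a cut vertex. No other vertex is a cut vertex either.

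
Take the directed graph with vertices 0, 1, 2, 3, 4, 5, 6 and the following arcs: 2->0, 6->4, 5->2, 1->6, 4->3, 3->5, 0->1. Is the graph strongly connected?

Yes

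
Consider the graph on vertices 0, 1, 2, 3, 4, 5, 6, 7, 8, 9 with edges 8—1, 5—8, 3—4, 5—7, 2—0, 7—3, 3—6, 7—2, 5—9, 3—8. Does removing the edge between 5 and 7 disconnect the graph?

No

After removing 5—7, the path 5-8-3-7 still connects them, so the edge is not a bridge.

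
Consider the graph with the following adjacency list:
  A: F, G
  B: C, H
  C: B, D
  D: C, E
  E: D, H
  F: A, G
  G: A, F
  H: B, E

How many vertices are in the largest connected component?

Starting from A we can reach A, F, G. That is one component of size 3.
Starting from B we can reach B, C, D, E, H. That is one component of size 5.
The largest has 5 vertices.

5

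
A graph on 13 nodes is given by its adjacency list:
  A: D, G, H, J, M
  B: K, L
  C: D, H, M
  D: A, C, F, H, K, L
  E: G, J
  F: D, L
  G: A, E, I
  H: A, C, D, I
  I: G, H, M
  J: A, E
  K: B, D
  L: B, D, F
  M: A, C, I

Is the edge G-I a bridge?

No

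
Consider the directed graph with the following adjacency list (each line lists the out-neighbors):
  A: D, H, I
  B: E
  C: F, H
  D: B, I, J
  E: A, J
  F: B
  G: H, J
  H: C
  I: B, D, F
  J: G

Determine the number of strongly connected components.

1

{A, B, C, D, E, F, G, H, I, J} are all mutually reachable — one SCC of size 10.
That gives 1 strongly connected component.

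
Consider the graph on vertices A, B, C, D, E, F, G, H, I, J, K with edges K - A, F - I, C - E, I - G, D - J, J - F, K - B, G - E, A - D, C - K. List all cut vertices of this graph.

K

Removing K increases the component count from 2 to 3, so K is a cut vertex.
By contrast removing G leaves 2 components; it is not a cut vertex. No other vertex is a cut vertex either.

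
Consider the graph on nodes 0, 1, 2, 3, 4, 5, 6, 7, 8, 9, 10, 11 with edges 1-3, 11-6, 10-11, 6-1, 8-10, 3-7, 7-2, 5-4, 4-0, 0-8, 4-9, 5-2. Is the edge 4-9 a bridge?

Yes

Removing 4-9 leaves no path between 4 and 9: the component count goes from 1 to 2. So it is a bridge.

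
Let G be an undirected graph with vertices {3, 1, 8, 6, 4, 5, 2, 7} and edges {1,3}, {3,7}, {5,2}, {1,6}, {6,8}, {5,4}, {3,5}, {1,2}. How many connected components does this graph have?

Starting from 1 we can reach 1, 2, 3, 4, 5, 6, 7, 8. That is one component of size 8.
Total: 1 component.

1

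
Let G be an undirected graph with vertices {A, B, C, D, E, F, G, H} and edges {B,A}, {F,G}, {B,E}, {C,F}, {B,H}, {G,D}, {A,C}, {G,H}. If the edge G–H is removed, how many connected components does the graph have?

1

G and H are still connected via G-F-C-A-B-H, so the component count stays at 1.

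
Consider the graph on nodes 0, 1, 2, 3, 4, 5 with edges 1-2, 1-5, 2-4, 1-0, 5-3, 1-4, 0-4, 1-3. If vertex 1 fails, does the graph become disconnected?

Deleting 1 raises the number of components from 1 to 2, so 1 is a cut vertex.

Yes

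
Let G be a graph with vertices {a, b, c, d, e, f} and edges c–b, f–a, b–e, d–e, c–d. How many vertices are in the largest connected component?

4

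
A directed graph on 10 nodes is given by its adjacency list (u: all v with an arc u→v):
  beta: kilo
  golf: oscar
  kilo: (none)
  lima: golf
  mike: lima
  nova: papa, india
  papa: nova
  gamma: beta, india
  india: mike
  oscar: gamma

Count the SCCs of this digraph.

4

{golf, lima, mike, gamma, india, oscar} are all mutually reachable — one SCC of size 6.
{nova, papa} are all mutually reachable — one SCC of size 2.
{beta} is an SCC by itself.
{kilo} is an SCC by itself.
That gives 4 strongly connected components.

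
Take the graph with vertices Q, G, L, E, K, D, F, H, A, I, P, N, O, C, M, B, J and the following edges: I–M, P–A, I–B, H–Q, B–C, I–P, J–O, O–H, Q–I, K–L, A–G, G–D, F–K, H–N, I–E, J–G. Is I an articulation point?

Deleting I raises the number of components from 2 to 5, so I is a cut vertex.

Yes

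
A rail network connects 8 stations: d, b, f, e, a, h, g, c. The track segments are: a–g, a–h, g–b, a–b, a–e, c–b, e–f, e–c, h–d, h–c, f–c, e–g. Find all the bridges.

The edges on the cycle a-e-f-c-h-a are not bridges since each lies on that cycle.
But removing h–d disconnects h from d — this is a bridge.

d-h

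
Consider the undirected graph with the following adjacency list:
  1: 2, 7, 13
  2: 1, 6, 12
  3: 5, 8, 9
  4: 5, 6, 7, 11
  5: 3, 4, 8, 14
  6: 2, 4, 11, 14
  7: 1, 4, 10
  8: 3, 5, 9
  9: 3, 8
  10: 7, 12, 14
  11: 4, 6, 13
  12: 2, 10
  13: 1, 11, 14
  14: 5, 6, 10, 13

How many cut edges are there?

0

The edges on the cycle 5-3-9-8-5 are not bridges since each lies on that cycle.
Every edge lies on some cycle, so there are no bridges.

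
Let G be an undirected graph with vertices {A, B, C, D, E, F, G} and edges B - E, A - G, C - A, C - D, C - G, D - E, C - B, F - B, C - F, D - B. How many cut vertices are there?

Removing C increases the component count from 1 to 2, so C is a cut vertex.
By contrast removing A leaves 1 component; it is not a cut vertex. No other vertex is a cut vertex either.

1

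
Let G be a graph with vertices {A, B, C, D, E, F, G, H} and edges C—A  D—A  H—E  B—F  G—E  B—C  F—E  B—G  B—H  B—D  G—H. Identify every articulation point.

B

Removing B increases the component count from 1 to 2, so B is a cut vertex.
By contrast removing C leaves 1 component; it is not a cut vertex. No other vertex is a cut vertex either.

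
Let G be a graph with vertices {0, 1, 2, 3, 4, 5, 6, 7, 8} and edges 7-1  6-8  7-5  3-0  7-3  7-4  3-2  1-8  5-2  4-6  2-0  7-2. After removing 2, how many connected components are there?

1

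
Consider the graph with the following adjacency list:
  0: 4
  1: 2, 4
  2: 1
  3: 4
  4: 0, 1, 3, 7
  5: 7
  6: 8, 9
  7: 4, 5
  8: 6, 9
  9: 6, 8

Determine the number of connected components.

2

Starting from 6 we can reach 6, 8, 9. That is one component of size 3.
Starting from 0 we can reach 0, 1, 2, 3, 4, 5, 7. That is one component of size 7.
Total: 2 components.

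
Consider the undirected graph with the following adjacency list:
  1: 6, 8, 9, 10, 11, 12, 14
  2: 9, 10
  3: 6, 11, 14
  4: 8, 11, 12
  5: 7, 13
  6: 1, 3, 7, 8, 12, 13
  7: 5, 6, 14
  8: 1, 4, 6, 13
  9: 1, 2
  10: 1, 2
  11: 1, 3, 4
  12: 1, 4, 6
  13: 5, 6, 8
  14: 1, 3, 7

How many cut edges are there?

0

The edges on the cycle 1-10-2-9-1 are not bridges since each lies on that cycle.
Every edge lies on some cycle, so there are no bridges.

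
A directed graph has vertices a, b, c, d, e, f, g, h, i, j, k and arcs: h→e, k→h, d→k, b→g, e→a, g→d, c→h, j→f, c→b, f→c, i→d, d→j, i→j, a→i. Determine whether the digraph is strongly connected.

Yes

From c we can reach every vertex (a, b, c, d, e, f, g, h, i, j, k), and every vertex can reach c (a, b, c, d, e, f, g, h, i, j, k). So the whole graph is one strongly connected component.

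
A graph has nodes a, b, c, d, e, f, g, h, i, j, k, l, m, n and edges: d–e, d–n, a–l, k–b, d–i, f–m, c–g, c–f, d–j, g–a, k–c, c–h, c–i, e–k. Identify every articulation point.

a, c, d, f, g, k

Removing a increases the component count from 1 to 2, so a is a cut vertex.
Removing c increases the component count from 1 to 4, so c is a cut vertex.
Removing d increases the component count from 1 to 3, so d is a cut vertex.
Likewise f, g, k are cut vertices.
By contrast removing i leaves 1 component; it is not a cut vertex. No other vertex is a cut vertex either.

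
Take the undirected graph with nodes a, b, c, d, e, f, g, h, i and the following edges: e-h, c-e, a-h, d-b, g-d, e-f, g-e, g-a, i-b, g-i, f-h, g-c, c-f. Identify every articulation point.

Removing g increases the component count from 1 to 2, so g is a cut vertex.
By contrast removing e leaves 1 component; it is not a cut vertex. No other vertex is a cut vertex either.

g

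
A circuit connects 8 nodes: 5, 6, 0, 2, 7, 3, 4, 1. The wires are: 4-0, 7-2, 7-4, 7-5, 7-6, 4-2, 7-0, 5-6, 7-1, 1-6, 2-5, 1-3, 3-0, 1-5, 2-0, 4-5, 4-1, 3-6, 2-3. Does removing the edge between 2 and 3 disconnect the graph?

After removing 2-3, the path 2-0-3 still connects them, so the edge is not a bridge.

No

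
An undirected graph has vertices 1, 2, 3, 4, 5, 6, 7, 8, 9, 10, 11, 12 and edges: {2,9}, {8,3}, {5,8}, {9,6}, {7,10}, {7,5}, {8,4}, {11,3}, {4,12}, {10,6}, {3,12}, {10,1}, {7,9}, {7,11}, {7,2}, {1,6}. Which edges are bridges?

none

The edges on the cycle 8-4-12-3-8 are not bridges since each lies on that cycle.
Every edge lies on some cycle, so there are no bridges.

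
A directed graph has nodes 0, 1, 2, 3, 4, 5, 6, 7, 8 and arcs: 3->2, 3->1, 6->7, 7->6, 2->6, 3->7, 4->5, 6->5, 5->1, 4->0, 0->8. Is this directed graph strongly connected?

There is no directed path from 5 to 2, so the graph is not strongly connected.

No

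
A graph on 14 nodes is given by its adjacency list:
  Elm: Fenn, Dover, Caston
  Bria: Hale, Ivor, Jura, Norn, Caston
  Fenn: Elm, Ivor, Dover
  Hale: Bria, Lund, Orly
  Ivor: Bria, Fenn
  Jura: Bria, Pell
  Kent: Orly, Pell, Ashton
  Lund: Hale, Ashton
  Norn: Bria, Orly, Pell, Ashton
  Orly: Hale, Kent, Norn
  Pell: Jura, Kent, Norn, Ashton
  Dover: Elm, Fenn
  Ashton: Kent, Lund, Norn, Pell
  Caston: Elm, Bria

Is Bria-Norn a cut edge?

No

After removing Bria-Norn, the path Bria-Hale-Orly-Norn still connects them, so the edge is not a bridge.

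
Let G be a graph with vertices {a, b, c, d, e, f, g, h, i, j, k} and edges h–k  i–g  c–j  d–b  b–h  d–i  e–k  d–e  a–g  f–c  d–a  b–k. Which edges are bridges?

c-f, c-j

The edges on the cycle b-h-k-b are not bridges since each lies on that cycle.
But removing f–c disconnects f from c; removing c–j disconnects c from j — these are bridges.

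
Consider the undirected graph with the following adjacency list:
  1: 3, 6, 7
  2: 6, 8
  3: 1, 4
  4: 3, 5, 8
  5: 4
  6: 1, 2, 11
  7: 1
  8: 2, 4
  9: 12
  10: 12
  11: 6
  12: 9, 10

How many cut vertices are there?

4

Removing 1 increases the component count from 2 to 3, so 1 is a cut vertex.
Removing 4 increases the component count from 2 to 3, so 4 is a cut vertex.
Removing 6 increases the component count from 2 to 3, so 6 is a cut vertex.
Likewise 12 is a cut vertex.
By contrast removing 2 leaves 2 components; it is not a cut vertex. No other vertex is a cut vertex either.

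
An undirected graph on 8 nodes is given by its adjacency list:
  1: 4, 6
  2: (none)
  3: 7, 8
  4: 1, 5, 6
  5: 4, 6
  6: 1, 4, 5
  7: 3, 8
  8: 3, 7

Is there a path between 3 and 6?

The component containing 3 is {3, 7, 8}, and 6 is not in it.

No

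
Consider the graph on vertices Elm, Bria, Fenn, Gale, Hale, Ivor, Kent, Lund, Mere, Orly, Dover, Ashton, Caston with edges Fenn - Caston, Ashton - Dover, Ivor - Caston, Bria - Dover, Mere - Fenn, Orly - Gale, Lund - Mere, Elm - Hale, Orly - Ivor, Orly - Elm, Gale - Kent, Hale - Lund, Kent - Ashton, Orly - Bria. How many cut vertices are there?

1

Removing Orly increases the component count from 1 to 2, so Orly is a cut vertex.
By contrast removing Dover leaves 1 component; it is not a cut vertex. No other vertex is a cut vertex either.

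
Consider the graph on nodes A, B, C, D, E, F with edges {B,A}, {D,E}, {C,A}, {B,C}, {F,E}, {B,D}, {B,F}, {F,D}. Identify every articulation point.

B

Removing B increases the component count from 1 to 2, so B is a cut vertex.
By contrast removing A leaves 1 component; it is not a cut vertex. No other vertex is a cut vertex either.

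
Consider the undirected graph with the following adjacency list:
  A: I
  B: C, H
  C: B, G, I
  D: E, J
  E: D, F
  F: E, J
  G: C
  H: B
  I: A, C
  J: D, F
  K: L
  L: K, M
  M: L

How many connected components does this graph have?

3

Starting from K we can reach K, L, M. That is one component of size 3.
Starting from D we can reach D, E, F, J. That is one component of size 4.
Starting from A we can reach A, B, C, G, H, I. That is one component of size 6.
Total: 3 components.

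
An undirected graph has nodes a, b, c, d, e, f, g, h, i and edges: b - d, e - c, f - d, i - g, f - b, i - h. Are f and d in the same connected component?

Yes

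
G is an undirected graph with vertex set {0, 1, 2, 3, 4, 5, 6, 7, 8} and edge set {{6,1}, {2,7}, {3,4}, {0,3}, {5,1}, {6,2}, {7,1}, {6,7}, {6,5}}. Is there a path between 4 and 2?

The component containing 4 is {0, 3, 4}, and 2 is not in it.

No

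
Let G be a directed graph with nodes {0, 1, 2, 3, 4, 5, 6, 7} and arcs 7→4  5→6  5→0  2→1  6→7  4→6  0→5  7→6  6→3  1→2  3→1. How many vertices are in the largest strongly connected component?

3

{4, 6, 7} are all mutually reachable — one SCC of size 3.
{0, 5} are all mutually reachable — one SCC of size 2.
{1, 2} are all mutually reachable — one SCC of size 2.
{3} is an SCC by itself.
The largest has 3 vertices.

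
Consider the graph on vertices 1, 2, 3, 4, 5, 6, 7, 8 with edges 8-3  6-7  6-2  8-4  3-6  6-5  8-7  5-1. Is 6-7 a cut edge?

No

After removing 6-7, the path 6-3-8-7 still connects them, so the edge is not a bridge.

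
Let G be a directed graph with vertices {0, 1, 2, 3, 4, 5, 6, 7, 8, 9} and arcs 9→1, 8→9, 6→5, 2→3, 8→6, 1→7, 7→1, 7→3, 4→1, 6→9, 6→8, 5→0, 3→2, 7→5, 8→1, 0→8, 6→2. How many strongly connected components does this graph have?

3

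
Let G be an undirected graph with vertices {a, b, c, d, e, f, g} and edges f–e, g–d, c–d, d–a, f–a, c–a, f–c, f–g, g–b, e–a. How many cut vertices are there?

Removing g increases the component count from 1 to 2, so g is a cut vertex.
By contrast removing a leaves 1 component; it is not a cut vertex. No other vertex is a cut vertex either.

1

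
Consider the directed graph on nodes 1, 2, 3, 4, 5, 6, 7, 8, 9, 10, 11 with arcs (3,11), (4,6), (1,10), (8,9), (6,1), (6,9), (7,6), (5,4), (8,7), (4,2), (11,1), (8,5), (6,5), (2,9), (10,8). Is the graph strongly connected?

There is no directed path from 2 to 5, so the graph is not strongly connected.

No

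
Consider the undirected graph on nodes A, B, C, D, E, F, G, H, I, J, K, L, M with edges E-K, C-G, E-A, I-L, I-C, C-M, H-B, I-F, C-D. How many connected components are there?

4

J is isolated — a component by itself.
Starting from B we can reach B, H. That is one component of size 2.
Starting from A we can reach A, E, K. That is one component of size 3.
Starting from C we can reach C, D, F, G, I, L, M. That is one component of size 7.
Total: 4 components.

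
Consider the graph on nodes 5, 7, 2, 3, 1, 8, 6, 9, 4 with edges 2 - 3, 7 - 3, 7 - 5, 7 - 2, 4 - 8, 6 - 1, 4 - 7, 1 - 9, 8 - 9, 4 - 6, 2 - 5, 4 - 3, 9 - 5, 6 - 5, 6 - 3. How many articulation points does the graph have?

Removing 8, for instance, still leaves 1 component. No single vertex removal increases the component count — the graph has no articulation points.

0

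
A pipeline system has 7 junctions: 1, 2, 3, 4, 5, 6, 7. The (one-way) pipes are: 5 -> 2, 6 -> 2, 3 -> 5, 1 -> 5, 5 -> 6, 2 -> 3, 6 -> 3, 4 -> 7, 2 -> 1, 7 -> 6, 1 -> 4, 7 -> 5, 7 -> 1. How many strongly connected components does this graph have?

1

{1, 2, 3, 4, 5, 6, 7} are all mutually reachable — one SCC of size 7.
That gives 1 strongly connected component.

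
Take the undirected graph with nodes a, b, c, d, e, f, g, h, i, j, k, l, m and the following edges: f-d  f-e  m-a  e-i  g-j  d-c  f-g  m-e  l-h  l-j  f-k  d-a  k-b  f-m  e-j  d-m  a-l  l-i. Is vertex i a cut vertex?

Deleting i leaves 1 component (was 1) (its neighbors e, l remain connected to each other), so i is not a cut vertex.

No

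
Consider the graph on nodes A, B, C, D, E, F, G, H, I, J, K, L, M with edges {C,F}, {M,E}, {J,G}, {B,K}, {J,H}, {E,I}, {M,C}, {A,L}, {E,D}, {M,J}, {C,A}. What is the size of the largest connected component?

Starting from B we can reach B, K. That is one component of size 2.
Starting from A we can reach A, C, D, E, F, G, H, I, J, L, M. That is one component of size 11.
The largest has 11 vertices.

11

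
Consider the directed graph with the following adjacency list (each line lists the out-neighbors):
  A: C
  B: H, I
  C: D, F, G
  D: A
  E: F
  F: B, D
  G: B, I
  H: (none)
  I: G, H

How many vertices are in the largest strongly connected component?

{A, C, D, F} are all mutually reachable — one SCC of size 4.
{B, G, I} are all mutually reachable — one SCC of size 3.
{E} is an SCC by itself.
{H} is an SCC by itself.
The largest has 4 vertices.

4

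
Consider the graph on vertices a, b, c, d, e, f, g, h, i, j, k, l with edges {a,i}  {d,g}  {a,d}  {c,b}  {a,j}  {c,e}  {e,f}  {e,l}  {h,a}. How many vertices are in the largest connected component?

k is isolated — a component by itself.
Starting from b we can reach b, c, e, f, l. That is one component of size 5.
Starting from a we can reach a, d, g, h, i, j. That is one component of size 6.
The largest has 6 vertices.

6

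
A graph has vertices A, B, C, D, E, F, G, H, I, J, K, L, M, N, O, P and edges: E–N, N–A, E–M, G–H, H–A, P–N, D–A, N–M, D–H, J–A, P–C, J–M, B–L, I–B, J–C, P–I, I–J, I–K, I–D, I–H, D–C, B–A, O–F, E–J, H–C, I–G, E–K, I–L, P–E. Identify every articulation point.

none

Removing O, for instance, still leaves 2 components. No single vertex removal increases the component count — the graph has no articulation points.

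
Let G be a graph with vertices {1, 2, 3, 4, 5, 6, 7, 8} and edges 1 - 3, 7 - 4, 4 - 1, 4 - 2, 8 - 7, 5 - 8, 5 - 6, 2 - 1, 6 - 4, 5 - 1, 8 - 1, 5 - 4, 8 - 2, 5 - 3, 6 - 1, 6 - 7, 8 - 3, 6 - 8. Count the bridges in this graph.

0

The edges on the cycle 6-7-4-6 are not bridges since each lies on that cycle.
Every edge lies on some cycle, so there are no bridges.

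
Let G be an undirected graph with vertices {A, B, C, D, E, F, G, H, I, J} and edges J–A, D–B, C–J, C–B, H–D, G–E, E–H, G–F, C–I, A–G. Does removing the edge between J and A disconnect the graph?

After removing J–A, the path J-C-B-D-H-E-G-A still connects them, so the edge is not a bridge.

No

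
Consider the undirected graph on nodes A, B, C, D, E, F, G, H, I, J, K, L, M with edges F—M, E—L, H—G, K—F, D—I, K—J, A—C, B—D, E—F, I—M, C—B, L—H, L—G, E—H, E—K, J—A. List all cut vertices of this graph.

E

Removing E increases the component count from 1 to 2, so E is a cut vertex.
By contrast removing H leaves 1 component; it is not a cut vertex. No other vertex is a cut vertex either.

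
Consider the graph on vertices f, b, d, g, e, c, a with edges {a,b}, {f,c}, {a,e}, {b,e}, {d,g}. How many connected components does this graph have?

3

Starting from d we can reach d, g. That is one component of size 2.
Starting from c we can reach c, f. That is one component of size 2.
Starting from a we can reach a, b, e. That is one component of size 3.
Total: 3 components.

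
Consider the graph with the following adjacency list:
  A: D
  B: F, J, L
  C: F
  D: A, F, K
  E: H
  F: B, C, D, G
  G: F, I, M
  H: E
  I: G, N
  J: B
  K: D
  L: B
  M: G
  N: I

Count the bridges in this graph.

12

removing M-G disconnects M from G; removing F-G disconnects F from G; removing I-G disconnects I from G; removing I-N disconnects I from N — these are bridges.
In total 12 edges are bridges.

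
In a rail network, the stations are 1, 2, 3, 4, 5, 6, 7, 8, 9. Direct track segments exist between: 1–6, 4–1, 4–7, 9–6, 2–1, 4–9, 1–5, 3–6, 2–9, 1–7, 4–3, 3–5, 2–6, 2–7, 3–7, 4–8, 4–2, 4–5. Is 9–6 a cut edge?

No

After removing 9–6, the path 9-2-6 still connects them, so the edge is not a bridge.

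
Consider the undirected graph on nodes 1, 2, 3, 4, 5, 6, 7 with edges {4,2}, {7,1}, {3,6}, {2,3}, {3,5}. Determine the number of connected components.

Starting from 1 we can reach 1, 7. That is one component of size 2.
Starting from 2 we can reach 2, 3, 4, 5, 6. That is one component of size 5.
Total: 2 components.

2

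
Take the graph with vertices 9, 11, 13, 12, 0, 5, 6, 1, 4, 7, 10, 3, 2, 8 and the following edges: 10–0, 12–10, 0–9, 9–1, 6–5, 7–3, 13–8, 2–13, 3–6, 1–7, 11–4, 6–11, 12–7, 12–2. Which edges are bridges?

11-4, 11-6, 12-2, 13-2, 13-8, 3-6, 3-7, 5-6

The edges on the cycle 12-10-0-9-1-7-12 are not bridges since each lies on that cycle.
But removing 13–8 disconnects 13 from 8; removing 12–2 disconnects 12 from 2; removing 11–4 disconnects 11 from 4; removing 6–11 disconnects 6 from 11 — these are bridges.
In total 8 edges are bridges.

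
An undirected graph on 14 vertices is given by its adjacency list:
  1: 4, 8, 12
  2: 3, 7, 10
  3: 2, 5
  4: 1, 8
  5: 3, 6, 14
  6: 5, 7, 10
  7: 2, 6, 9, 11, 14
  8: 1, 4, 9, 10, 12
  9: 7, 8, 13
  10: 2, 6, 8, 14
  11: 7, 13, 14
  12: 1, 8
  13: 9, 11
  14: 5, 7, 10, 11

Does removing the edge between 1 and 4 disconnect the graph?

After removing 1-4, the path 1-8-4 still connects them, so the edge is not a bridge.

No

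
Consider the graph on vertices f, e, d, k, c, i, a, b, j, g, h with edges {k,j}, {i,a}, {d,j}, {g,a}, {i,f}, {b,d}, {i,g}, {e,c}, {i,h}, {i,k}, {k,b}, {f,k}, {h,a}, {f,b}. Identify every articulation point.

i

Removing i increases the component count from 2 to 3, so i is a cut vertex.
By contrast removing g leaves 2 components; it is not a cut vertex. No other vertex is a cut vertex either.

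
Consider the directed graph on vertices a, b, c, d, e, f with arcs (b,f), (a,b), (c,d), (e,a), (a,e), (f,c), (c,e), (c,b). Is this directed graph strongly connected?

There is no directed path from d to a, so the graph is not strongly connected.

No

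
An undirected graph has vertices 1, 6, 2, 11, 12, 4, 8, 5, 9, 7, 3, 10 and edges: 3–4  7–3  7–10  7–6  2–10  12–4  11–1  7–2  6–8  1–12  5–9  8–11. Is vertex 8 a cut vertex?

Deleting 8 leaves 2 components (was 2), so 8 is not a cut vertex.

No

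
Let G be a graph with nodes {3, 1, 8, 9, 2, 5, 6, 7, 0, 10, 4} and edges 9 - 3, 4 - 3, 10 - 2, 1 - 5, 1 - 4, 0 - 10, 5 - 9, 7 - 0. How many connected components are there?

4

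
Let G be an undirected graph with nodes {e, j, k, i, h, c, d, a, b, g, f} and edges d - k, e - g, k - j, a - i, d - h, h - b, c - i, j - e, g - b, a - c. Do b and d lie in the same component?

From b we can reach b, d, e, g, h, j, k, which includes d.

Yes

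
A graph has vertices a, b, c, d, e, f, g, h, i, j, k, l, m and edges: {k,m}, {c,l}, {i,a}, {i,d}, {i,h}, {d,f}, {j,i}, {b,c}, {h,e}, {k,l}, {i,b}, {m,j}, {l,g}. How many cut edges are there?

The edges on the cycle k-m-j-i-b-c-l-k are not bridges since each lies on that cycle.
But removing d-f disconnects d from f; removing a-i disconnects a from i; removing l-g disconnects l from g; removing h-i disconnects h from i — these are bridges.
In total 6 edges are bridges.

6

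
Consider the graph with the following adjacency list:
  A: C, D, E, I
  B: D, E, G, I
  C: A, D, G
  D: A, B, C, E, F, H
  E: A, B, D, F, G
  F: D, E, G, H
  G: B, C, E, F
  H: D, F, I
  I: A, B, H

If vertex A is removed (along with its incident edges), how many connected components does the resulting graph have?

With A gone, the remaining components are: {B, C, D, E, F, G, H, I}.
That is 1 component.

1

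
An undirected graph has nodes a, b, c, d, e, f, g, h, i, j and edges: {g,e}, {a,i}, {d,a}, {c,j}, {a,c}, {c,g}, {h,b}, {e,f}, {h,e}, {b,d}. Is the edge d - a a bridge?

No

After removing d - a, the path d-b-h-e-g-c-a still connects them, so the edge is not a bridge.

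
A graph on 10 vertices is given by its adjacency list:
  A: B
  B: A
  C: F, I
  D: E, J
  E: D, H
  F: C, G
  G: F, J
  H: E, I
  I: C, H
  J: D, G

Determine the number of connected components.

Starting from A we can reach A, B. That is one component of size 2.
Starting from C we can reach C, D, E, F, G, H, I, J. That is one component of size 8.
Total: 2 components.

2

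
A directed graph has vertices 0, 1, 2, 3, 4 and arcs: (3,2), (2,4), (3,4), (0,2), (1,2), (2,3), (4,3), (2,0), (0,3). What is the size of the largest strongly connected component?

{0, 2, 3, 4} are all mutually reachable — one SCC of size 4.
{1} is an SCC by itself.
The largest has 4 vertices.

4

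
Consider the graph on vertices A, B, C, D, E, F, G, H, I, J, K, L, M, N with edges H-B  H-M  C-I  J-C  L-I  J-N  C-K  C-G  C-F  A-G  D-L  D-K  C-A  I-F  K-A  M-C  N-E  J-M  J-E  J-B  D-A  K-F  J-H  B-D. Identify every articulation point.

J

Removing J increases the component count from 1 to 2, so J is a cut vertex.
By contrast removing D leaves 1 component; it is not a cut vertex. No other vertex is a cut vertex either.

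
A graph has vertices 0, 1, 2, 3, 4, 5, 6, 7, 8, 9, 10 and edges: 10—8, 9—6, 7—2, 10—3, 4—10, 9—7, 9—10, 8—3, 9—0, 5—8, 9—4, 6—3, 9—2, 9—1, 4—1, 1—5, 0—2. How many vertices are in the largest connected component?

11

Starting from 0 we can reach 0, 1, 2, 3, 4, 5, 6, 7, 8, 9, 10. That is one component of size 11.
The largest has 11 vertices.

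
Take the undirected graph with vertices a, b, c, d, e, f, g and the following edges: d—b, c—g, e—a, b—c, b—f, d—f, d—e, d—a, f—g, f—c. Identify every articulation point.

d

Removing d increases the component count from 1 to 2, so d is a cut vertex.
By contrast removing a leaves 1 component; it is not a cut vertex. No other vertex is a cut vertex either.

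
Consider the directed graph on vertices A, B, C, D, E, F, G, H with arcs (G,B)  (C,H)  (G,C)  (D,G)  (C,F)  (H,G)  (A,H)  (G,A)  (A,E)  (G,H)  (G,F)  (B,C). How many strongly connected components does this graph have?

4

{A, B, C, G, H} are all mutually reachable — one SCC of size 5.
{F} is an SCC by itself.
{E} is an SCC by itself.
{D} is an SCC by itself.
That gives 4 strongly connected components.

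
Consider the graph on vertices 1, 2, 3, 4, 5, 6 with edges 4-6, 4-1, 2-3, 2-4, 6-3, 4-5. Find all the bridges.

1-4, 4-5

The edges on the cycle 2-4-6-3-2 are not bridges since each lies on that cycle.
But removing 4-5 disconnects 4 from 5; removing 4-1 disconnects 4 from 1 — these are bridges.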